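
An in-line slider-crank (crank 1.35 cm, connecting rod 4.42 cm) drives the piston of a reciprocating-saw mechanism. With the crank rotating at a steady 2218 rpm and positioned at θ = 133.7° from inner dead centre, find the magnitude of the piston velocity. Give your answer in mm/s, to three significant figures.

1780

ω = 2π·2218/60 = 232.3 rad/s
For an in-line slider-crank, x = r cosθ + √(L² − r² sin²θ), so v = −rω sinθ·[1 + r cosθ/√(L² − r² sin²θ)].
With r = 0.0135 m, L = 0.0442 m, θ = 133.7°: √(L² − r² sin²θ) = 0.043109 m.
v = −0.0135·232.3·0.72297·[1 + 0.0135·-0.69088/0.043109] = -1.7765 m/s.
|v| = 1.7765 m/s = 1776.5 mm/s.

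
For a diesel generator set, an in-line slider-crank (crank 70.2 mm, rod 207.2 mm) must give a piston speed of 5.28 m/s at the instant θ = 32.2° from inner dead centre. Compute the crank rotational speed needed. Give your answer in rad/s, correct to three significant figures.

For an in-line slider-crank, |v_piston| = rω|sinθ|·[1 + r cosθ/√(L² − r² sin²θ)].
With r = 0.0702 m, L = 0.2072 m, θ = 32.2°: the bracketed kinematic factor |dx/dθ| = 0.048312 m.
ω = v/|dx/dθ| = 5.28/0.048312 = 109.29 rad/s.

109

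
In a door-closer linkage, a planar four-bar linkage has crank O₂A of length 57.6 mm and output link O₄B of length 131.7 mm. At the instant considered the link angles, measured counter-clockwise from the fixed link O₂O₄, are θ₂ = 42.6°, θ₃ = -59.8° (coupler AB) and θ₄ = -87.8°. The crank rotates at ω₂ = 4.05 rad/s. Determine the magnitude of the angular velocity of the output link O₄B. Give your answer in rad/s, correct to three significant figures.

ω₂ = 4.05 rad/s
Differentiating the loop-closure r₂e^{iθ₂}+r₃e^{iθ₃}=r₁+r₄e^{iθ₄} gives r₂ω₂e^{iθ₂}+r₃ω₃e^{iθ₃}=r₄ω₄e^{iθ₄}.
Eliminating the other unknown: ω₄ = r₂ω₂ sin(θ₂−θ₃) / [r₄ sin(θ₄−θ₃)].
Numerator sine = +0.97667; denominator sine = -0.46947.
Result = 0.0576·4.05·(+0.97667) / (0.1317·(-0.46947)) = -3.6849 rad/s; magnitude 3.6849 rad/s.

3.68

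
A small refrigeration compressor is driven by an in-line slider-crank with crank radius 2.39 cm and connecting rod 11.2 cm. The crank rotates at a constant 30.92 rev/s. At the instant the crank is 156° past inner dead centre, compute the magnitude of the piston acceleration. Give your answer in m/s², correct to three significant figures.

ω = 2π·30.9 = 194.3 rad/s
x(θ) = r cosθ + √(L² − r² sin²θ); with ω constant, a = ω²·d²x/dθ².
d²x/dθ² = −r cosθ − r²(cos2θ)/√u − r⁴ sin²2θ/(4u^{3/2}),  u = L² − r² sin²θ = 0.0124495 m².
Substituting r = 0.0239 m, L = 0.112 m, θ = 156°: d²x/dθ² = +0.018376 m.
a = ω²·d²x/dθ² = (194.3)²·(+0.018376) = +693.56 m/s²;  |a| = 693.56 m/s².

694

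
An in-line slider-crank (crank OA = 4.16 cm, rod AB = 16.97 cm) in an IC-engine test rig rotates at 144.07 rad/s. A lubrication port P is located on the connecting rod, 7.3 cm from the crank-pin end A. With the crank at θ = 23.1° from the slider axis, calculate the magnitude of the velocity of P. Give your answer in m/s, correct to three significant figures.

4.07

ω = 144.1 rad/s.  Crank-pin speed |V_A| = rω = 5.9933 m/s, perpendicular to OA.
Rod angle: sinφ = −(r/L) sinθ ⇒ φ = -5.519°; ω_rod = −rω cosθ/√(L²−r²sin²θ) = -32.637 rad/s.
V_P = V_A + ω_rod × AP, with AP = 0.073 m along the rod.
Components: V_Px = −rω sinθ − a·ω_rod·sinφ = -2.5805 m/s;  V_Py = rω cosθ + a·ω_rod·cosφ = +3.1413 m/s.
|V_P| = √(V_Px² + V_Py²) = 4.0654 m/s.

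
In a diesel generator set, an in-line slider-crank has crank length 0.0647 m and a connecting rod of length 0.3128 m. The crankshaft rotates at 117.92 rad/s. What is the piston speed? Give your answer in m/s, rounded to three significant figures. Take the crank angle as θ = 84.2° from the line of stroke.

ω = 117.9 rad/s
For an in-line slider-crank, x = r cosθ + √(L² − r² sin²θ), so v = −rω sinθ·[1 + r cosθ/√(L² − r² sin²θ)].
With r = 0.0647 m, L = 0.3128 m, θ = 84.2°: √(L² − r² sin²θ) = 0.30611 m.
v = −0.0647·117.9·0.99488·[1 + 0.0647·0.10106/0.30611] = -7.7525 m/s.
|v| = 7.7525 m/s.

7.75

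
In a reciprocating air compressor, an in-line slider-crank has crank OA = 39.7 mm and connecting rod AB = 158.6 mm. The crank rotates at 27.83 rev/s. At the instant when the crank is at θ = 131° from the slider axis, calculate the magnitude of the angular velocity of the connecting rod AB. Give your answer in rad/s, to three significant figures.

ω = 174.9 rad/s (converted from 27.83 rev/s).
The rod makes angle φ with the slider axis where L sinφ = r sinθ; differentiating, L cosφ·φ̇ = r ω cosθ.
L cosφ = √(L² − r² sin²θ) = 0.15574 m.
|ω_rod| = r ω |cosθ| / √(L² − r² sin²θ) = 0.0397·174.9·0.65606/0.15574 = 29.243 rad/s.

29.2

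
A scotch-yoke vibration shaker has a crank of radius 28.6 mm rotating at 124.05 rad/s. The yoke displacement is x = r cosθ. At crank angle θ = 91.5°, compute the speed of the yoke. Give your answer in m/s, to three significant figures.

3.55

ω = 124 rad/s
x = r cosθ ⇒ ẋ = −rω sinθ.
|v| = rω|sinθ| = 0.0286·124·|sin 91.5°| = 3.5466 m/s.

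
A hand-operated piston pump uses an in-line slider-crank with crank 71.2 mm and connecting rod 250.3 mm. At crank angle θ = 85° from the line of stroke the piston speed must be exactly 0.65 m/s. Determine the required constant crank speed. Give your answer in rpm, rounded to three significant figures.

For an in-line slider-crank, |v_piston| = rω|sinθ|·[1 + r cosθ/√(L² − r² sin²θ)].
With r = 0.0712 m, L = 0.2503 m, θ = 85°: the bracketed kinematic factor |dx/dθ| = 0.072763 m.
ω = v/|dx/dθ| = 0.65/0.072763 = 8.9331 rad/s.
N = 60ω/(2π) = 85.305 rpm.

85.3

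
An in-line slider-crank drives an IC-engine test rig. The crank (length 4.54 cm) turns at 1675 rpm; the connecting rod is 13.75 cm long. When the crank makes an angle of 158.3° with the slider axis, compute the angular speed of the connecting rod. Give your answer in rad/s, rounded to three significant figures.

54.2

ω = 175.4 rad/s (converted from 1675 rpm).
The rod makes angle φ with the slider axis where L sinφ = r sinθ; differentiating, L cosφ·φ̇ = r ω cosθ.
L cosφ = √(L² − r² sin²θ) = 0.13647 m.
|ω_rod| = r ω |cosθ| / √(L² − r² sin²θ) = 0.0454·175.4·0.92913/0.13647 = 54.217 rad/s.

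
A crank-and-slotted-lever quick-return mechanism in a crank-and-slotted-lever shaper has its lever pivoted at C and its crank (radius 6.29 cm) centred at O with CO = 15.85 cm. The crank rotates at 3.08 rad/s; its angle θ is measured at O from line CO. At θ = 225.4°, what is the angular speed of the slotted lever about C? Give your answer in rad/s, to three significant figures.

0.622

ω = 3.08 rad/s
Crank pin A relative to C: A = (d + r cosθ, r sinθ); lever angle φ = atan2(r sinθ, d + r cosθ).
Differentiating tanφ: φ̇ = rω(d cosθ + r)/(d² + r² + 2dr cosθ).
d² + r² + 2dr cosθ = |CA|² = 0.0150782 m²;  d cosθ + r = -0.048391 m.
|ω_lever| = |0.0629·3.08·-0.048391| / 0.0150782 = 0.62175 rad/s.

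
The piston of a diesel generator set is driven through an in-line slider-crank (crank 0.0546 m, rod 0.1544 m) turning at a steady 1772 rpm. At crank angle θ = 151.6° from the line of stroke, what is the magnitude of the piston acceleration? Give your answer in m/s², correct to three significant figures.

1270

ω = 2π·1772/60 = 185.6 rad/s
x(θ) = r cosθ + √(L² − r² sin²θ); with ω constant, a = ω²·d²x/dθ².
d²x/dθ² = −r cosθ − r²(cos2θ)/√u − r⁴ sin²2θ/(4u^{3/2}),  u = L² − r² sin²θ = 0.023165 m².
Substituting r = 0.0546 m, L = 0.1544 m, θ = 151.6°: d²x/dθ² = +0.036862 m.
a = ω²·d²x/dθ² = (185.6)²·(+0.036862) = +1269.3 m/s²;  |a| = 1269.3 m/s².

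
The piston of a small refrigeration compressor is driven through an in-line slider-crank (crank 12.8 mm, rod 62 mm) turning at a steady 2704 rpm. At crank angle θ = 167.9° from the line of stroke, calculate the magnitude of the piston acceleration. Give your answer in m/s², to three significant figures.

ω = 2π·2704/60 = 283.2 rad/s
x(θ) = r cosθ + √(L² − r² sin²θ); with ω constant, a = ω²·d²x/dθ².
d²x/dθ² = −r cosθ − r²(cos2θ)/√u − r⁴ sin²2θ/(4u^{3/2}),  u = L² − r² sin²θ = 0.0038368 m².
Substituting r = 0.0128 m, L = 0.062 m, θ = 167.9°: d²x/dθ² = +0.010098 m.
a = ω²·d²x/dθ² = (283.2)²·(+0.010098) = +809.69 m/s²;  |a| = 809.69 m/s².

810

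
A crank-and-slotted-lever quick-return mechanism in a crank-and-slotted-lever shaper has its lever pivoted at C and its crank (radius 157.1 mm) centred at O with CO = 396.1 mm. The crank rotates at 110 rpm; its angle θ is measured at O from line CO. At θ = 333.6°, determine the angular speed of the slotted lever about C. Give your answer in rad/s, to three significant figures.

3.16

ω = 11.52 rad/s (from 110 rpm).
Crank pin A relative to C: A = (d + r cosθ, r sinθ); lever angle φ = atan2(r sinθ, d + r cosθ).
Differentiating tanφ: φ̇ = rω(d cosθ + r)/(d² + r² + 2dr cosθ).
d² + r² + 2dr cosθ = |CA|² = 0.293051 m²;  d cosθ + r = +0.51189 m.
|ω_lever| = |0.1571·11.52·+0.51189| / 0.293051 = 3.1611 rad/s.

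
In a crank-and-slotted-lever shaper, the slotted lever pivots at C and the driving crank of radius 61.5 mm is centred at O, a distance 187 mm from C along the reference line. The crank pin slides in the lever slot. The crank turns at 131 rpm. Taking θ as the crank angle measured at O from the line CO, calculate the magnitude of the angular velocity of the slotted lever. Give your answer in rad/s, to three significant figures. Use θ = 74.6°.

2.09

ω = 13.72 rad/s (from 131 rpm).
Crank pin A relative to C: A = (d + r cosθ, r sinθ); lever angle φ = atan2(r sinθ, d + r cosθ).
Differentiating tanφ: φ̇ = rω(d cosθ + r)/(d² + r² + 2dr cosθ).
d² + r² + 2dr cosθ = |CA|² = 0.0448593 m²;  d cosθ + r = +0.11116 m.
|ω_lever| = |0.0615·13.72·+0.11116| / 0.0448593 = 2.0906 rad/s.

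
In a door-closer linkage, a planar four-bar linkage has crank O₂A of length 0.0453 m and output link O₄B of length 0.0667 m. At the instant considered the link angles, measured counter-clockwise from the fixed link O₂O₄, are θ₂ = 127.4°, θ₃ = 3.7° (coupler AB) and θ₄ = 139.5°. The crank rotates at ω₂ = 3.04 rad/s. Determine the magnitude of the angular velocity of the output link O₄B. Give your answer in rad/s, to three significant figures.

ω₂ = 3.04 rad/s
Differentiating the loop-closure r₂e^{iθ₂}+r₃e^{iθ₃}=r₁+r₄e^{iθ₄} gives r₂ω₂e^{iθ₂}+r₃ω₃e^{iθ₃}=r₄ω₄e^{iθ₄}.
Eliminating the other unknown: ω₄ = r₂ω₂ sin(θ₂−θ₃) / [r₄ sin(θ₄−θ₃)].
Numerator sine = +0.83195; denominator sine = +0.69717.
Result = 0.0453·3.04·(+0.83195) / (0.0667·(+0.69717)) = +2.4638 rad/s; magnitude 2.4638 rad/s.

2.46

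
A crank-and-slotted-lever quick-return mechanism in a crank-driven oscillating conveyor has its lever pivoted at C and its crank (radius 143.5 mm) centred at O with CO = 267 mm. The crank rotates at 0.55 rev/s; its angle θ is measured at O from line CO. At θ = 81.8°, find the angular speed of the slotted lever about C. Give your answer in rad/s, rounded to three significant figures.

0.876

ω = 3.456 rad/s (from 0.55 rev/s).
Crank pin A relative to C: A = (d + r cosθ, r sinθ); lever angle φ = atan2(r sinθ, d + r cosθ).
Differentiating tanφ: φ̇ = rω(d cosθ + r)/(d² + r² + 2dr cosθ).
d² + r² + 2dr cosθ = |CA|² = 0.102811 m²;  d cosθ + r = +0.18158 m.
|ω_lever| = |0.1435·3.456·+0.18158| / 0.102811 = 0.87585 rad/s.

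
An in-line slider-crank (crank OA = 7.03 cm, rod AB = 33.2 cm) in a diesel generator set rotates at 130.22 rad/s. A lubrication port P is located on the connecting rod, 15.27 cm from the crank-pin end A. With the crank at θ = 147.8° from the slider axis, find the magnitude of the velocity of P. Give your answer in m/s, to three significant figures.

6.12

ω = 130.2 rad/s.  Crank-pin speed |V_A| = rω = 9.1545 m/s, perpendicular to OA.
Rod angle: sinφ = −(r/L) sinθ ⇒ φ = -6.479°; ω_rod = −rω cosθ/√(L²−r²sin²θ) = +23.483 rad/s.
V_P = V_A + ω_rod × AP, with AP = 0.1527 m along the rod.
Components: V_Px = −rω sinθ − a·ω_rod·sinφ = -4.4736 m/s;  V_Py = rω cosθ + a·ω_rod·cosφ = -4.1835 m/s.
|V_P| = √(V_Px² + V_Py²) = 6.125 m/s.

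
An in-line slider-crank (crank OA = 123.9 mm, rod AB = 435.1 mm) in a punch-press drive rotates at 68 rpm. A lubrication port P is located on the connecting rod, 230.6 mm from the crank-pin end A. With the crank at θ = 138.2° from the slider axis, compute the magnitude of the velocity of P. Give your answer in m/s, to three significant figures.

ω = 7.121 rad/s.  Crank-pin speed |V_A| = rω = 0.88228 m/s, perpendicular to OA.
Rod angle: sinφ = −(r/L) sinθ ⇒ φ = -10.941°; ω_rod = −rω cosθ/√(L²−r²sin²θ) = +1.5396 rad/s.
V_P = V_A + ω_rod × AP, with AP = 0.2306 m along the rod.
Components: V_Px = −rω sinθ − a·ω_rod·sinφ = -0.52068 m/s;  V_Py = rω cosθ + a·ω_rod·cosφ = -0.30913 m/s.
|V_P| = √(V_Px² + V_Py²) = 0.60554 m/s.

0.606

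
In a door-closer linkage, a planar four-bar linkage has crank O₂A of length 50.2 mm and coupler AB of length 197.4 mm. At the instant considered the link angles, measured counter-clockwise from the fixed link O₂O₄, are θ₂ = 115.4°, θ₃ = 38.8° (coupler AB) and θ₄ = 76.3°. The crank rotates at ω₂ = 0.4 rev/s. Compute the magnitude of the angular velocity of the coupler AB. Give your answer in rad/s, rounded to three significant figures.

ω₂ = 2.513 rad/s (from 0.4 rev/s).
Differentiating the loop-closure r₂e^{iθ₂}+r₃e^{iθ₃}=r₁+r₄e^{iθ₄} gives r₂ω₂e^{iθ₂}+r₃ω₃e^{iθ₃}=r₄ω₄e^{iθ₄}.
Eliminating the other unknown: ω₃ = r₂ω₂ sin(θ₄−θ₂) / [r₃ sin(θ₃−θ₄)].
Numerator sine = -0.63068; denominator sine = -0.60876.
Result = 0.0502·2.513·(-0.63068) / (0.1974·(-0.60876)) = +0.66215 rad/s; magnitude 0.66215 rad/s.

0.662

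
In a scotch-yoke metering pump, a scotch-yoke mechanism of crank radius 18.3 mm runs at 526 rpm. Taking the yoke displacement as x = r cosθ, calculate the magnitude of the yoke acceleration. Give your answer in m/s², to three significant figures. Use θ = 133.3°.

ω = 55.08 rad/s (from 526 rpm).
x = r cosθ ⇒ ẍ = −rω² cosθ (ω constant).
|a| = rω²|cosθ| = 0.0183·(55.08)²·|cos 133.3°| = 38.079 m/s².

38.1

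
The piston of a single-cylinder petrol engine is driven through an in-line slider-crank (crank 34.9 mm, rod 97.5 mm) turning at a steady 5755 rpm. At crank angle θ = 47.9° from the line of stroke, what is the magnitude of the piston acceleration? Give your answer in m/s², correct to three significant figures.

8180

ω = 2π·5755/60 = 602.7 rad/s
x(θ) = r cosθ + √(L² − r² sin²θ); with ω constant, a = ω²·d²x/dθ².
d²x/dθ² = −r cosθ − r²(cos2θ)/√u − r⁴ sin²2θ/(4u^{3/2}),  u = L² − r² sin²θ = 0.0088357 m².
Substituting r = 0.0349 m, L = 0.0975 m, θ = 47.9°: d²x/dθ² = -0.02253 m.
a = ω²·d²x/dθ² = (602.7)²·(-0.02253) = -8183.1 m/s²;  |a| = 8183.1 m/s².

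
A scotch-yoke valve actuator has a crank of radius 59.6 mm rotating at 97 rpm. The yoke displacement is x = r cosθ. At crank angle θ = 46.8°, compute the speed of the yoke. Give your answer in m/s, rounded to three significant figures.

0.441

ω = 10.16 rad/s (from 97 rpm).
x = r cosθ ⇒ ẋ = −rω sinθ.
|v| = rω|sinθ| = 0.0596·10.16·|sin 46.8°| = 0.44132 m/s.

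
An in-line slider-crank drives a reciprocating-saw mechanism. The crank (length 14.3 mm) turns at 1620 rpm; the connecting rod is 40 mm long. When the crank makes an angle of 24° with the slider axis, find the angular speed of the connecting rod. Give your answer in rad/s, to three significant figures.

ω = 169.6 rad/s (converted from 1620 rpm).
The rod makes angle φ with the slider axis where L sinφ = r sinθ; differentiating, L cosφ·φ̇ = r ω cosθ.
L cosφ = √(L² − r² sin²θ) = 0.039575 m.
|ω_rod| = r ω |cosθ| / √(L² − r² sin²θ) = 0.0143·169.6·0.91355/0.039575 = 56 rad/s.

56.0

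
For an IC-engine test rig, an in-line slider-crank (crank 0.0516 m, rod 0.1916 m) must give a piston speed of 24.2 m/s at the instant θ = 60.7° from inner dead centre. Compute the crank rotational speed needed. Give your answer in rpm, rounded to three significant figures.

For an in-line slider-crank, |v_piston| = rω|sinθ|·[1 + r cosθ/√(L² − r² sin²θ)].
With r = 0.0516 m, L = 0.1916 m, θ = 60.7°: the bracketed kinematic factor |dx/dθ| = 0.0511 m.
ω = v/|dx/dθ| = 24.2/0.0511 = 473.58 rad/s.
N = 60ω/(2π) = 4522.4 rpm.

4520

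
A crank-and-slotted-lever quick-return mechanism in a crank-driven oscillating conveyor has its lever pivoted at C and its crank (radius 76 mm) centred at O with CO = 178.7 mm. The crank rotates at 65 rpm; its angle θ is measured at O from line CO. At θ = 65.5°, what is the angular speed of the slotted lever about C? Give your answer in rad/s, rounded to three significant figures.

ω = 6.807 rad/s (from 65 rpm).
Crank pin A relative to C: A = (d + r cosθ, r sinθ); lever angle φ = atan2(r sinθ, d + r cosθ).
Differentiating tanφ: φ̇ = rω(d cosθ + r)/(d² + r² + 2dr cosθ).
d² + r² + 2dr cosθ = |CA|² = 0.0489738 m²;  d cosθ + r = +0.15011 m.
|ω_lever| = |0.076·6.807·+0.15011| / 0.0489738 = 1.5856 rad/s.

1.59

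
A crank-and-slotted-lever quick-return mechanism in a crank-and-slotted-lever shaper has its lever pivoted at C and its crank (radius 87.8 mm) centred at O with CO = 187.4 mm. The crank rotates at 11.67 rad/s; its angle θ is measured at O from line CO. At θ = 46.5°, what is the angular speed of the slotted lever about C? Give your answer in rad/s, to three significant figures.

3.39

ω = 11.67 rad/s
Crank pin A relative to C: A = (d + r cosθ, r sinθ); lever angle φ = atan2(r sinθ, d + r cosθ).
Differentiating tanφ: φ̇ = rω(d cosθ + r)/(d² + r² + 2dr cosθ).
d² + r² + 2dr cosθ = |CA|² = 0.0654796 m²;  d cosθ + r = +0.2168 m.
|ω_lever| = |0.0878·11.67·+0.2168| / 0.0654796 = 3.3925 rad/s.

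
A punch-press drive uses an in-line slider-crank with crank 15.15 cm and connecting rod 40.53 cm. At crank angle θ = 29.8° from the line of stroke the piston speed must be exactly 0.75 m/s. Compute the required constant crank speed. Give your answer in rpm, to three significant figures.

71.5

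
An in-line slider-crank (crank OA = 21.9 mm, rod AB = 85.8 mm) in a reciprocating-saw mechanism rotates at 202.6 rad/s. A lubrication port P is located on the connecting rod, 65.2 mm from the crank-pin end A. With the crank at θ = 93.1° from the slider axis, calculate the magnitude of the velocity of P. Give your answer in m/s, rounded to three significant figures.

ω = 202.6 rad/s.  Crank-pin speed |V_A| = rω = 4.4369 m/s, perpendicular to OA.
Rod angle: sinφ = −(r/L) sinθ ⇒ φ = -14.766°; ω_rod = −rω cosθ/√(L²−r²sin²θ) = +2.8921 rad/s.
V_P = V_A + ω_rod × AP, with AP = 0.0652 m along the rod.
Components: V_Px = −rω sinθ − a·ω_rod·sinφ = -4.3824 m/s;  V_Py = rω cosθ + a·ω_rod·cosφ = -0.057609 m/s.
|V_P| = √(V_Px² + V_Py²) = 4.3828 m/s.

4.38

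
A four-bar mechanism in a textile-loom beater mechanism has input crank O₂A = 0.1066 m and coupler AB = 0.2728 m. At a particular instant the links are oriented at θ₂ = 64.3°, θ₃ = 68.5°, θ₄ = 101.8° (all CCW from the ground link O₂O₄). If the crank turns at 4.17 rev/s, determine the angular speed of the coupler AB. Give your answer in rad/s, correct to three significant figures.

ω₂ = 26.2 rad/s (from 4.17 rev/s).
Differentiating the loop-closure r₂e^{iθ₂}+r₃e^{iθ₃}=r₁+r₄e^{iθ₄} gives r₂ω₂e^{iθ₂}+r₃ω₃e^{iθ₃}=r₄ω₄e^{iθ₄}.
Eliminating the other unknown: ω₃ = r₂ω₂ sin(θ₄−θ₂) / [r₃ sin(θ₃−θ₄)].
Numerator sine = +0.60876; denominator sine = -0.54902.
Result = 0.1066·26.2·(+0.60876) / (0.2728·(-0.54902)) = -11.352 rad/s; magnitude 11.352 rad/s.

11.4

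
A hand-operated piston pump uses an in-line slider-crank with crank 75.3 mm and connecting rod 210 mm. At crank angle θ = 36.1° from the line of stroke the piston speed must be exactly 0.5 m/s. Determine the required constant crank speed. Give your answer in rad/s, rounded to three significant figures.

8.69

For an in-line slider-crank, |v_piston| = rω|sinθ|·[1 + r cosθ/√(L² − r² sin²θ)].
With r = 0.0753 m, L = 0.21 m, θ = 36.1°: the bracketed kinematic factor |dx/dθ| = 0.057517 m.
ω = v/|dx/dθ| = 0.5/0.057517 = 8.693 rad/s.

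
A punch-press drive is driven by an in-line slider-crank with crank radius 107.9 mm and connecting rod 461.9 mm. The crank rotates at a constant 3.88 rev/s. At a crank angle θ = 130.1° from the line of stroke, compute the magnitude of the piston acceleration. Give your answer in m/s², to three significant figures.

ω = 2π·3.88 = 24.38 rad/s
x(θ) = r cosθ + √(L² − r² sin²θ); with ω constant, a = ω²·d²x/dθ².
d²x/dθ² = −r cosθ − r²(cos2θ)/√u − r⁴ sin²2θ/(4u^{3/2}),  u = L² − r² sin²θ = 0.20654 m².
Substituting r = 0.1079 m, L = 0.4619 m, θ = 130.1°: d²x/dθ² = +0.073511 m.
a = ω²·d²x/dθ² = (24.38)²·(+0.073511) = +43.689 m/s²;  |a| = 43.689 m/s².

43.7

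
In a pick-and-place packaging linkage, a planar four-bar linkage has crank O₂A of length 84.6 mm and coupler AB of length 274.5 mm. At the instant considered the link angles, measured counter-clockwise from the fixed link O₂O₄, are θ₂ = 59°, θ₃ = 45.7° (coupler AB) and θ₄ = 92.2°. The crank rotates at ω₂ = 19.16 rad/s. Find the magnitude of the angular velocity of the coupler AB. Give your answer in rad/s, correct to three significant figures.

4.46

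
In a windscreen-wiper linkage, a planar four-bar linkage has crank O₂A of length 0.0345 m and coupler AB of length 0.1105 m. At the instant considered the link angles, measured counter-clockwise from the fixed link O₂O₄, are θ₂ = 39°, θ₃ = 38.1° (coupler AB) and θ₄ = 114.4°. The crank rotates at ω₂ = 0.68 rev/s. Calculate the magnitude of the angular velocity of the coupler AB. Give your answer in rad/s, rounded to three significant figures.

1.33

ω₂ = 4.273 rad/s (from 0.68 rev/s).
Differentiating the loop-closure r₂e^{iθ₂}+r₃e^{iθ₃}=r₁+r₄e^{iθ₄} gives r₂ω₂e^{iθ₂}+r₃ω₃e^{iθ₃}=r₄ω₄e^{iθ₄}.
Eliminating the other unknown: ω₃ = r₂ω₂ sin(θ₄−θ₂) / [r₃ sin(θ₃−θ₄)].
Numerator sine = +0.96771; denominator sine = -0.97155.
Result = 0.0345·4.273·(+0.96771) / (0.1105·(-0.97155)) = -1.3287 rad/s; magnitude 1.3287 rad/s.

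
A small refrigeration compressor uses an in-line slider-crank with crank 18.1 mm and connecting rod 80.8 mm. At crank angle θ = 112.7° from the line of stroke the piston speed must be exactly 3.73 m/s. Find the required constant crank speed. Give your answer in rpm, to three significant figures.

For an in-line slider-crank, |v_piston| = rω|sinθ|·[1 + r cosθ/√(L² − r² sin²θ)].
With r = 0.0181 m, L = 0.0808 m, θ = 112.7°: the bracketed kinematic factor |dx/dθ| = 0.015223 m.
ω = v/|dx/dθ| = 3.73/0.015223 = 245.03 rad/s.
N = 60ω/(2π) = 2339.9 rpm.

2340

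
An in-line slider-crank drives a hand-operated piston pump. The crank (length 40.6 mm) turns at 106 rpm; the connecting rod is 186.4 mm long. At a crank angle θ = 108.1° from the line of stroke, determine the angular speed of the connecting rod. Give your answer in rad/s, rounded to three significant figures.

0.768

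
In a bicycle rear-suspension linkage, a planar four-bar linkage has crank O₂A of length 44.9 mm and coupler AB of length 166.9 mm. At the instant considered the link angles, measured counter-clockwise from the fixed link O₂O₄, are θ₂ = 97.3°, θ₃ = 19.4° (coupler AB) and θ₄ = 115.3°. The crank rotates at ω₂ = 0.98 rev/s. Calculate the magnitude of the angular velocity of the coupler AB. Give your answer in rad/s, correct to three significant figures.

ω₂ = 6.158 rad/s (from 0.98 rev/s).
Differentiating the loop-closure r₂e^{iθ₂}+r₃e^{iθ₃}=r₁+r₄e^{iθ₄} gives r₂ω₂e^{iθ₂}+r₃ω₃e^{iθ₃}=r₄ω₄e^{iθ₄}.
Eliminating the other unknown: ω₃ = r₂ω₂ sin(θ₄−θ₂) / [r₃ sin(θ₃−θ₄)].
Numerator sine = +0.30902; denominator sine = -0.99470.
Result = 0.0449·6.158·(+0.30902) / (0.1669·(-0.99470)) = -0.51462 rad/s; magnitude 0.51462 rad/s.

0.515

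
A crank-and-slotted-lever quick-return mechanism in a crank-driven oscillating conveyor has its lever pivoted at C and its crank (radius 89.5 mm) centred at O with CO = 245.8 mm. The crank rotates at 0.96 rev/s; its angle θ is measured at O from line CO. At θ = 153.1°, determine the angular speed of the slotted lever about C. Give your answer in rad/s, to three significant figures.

ω = 6.032 rad/s (from 0.96 rev/s).
Crank pin A relative to C: A = (d + r cosθ, r sinθ); lever angle φ = atan2(r sinθ, d + r cosθ).
Differentiating tanφ: φ̇ = rω(d cosθ + r)/(d² + r² + 2dr cosθ).
d² + r² + 2dr cosθ = |CA|² = 0.0291904 m²;  d cosθ + r = -0.1297 m.
|ω_lever| = |0.0895·6.032·-0.1297| / 0.0291904 = 2.3988 rad/s.

2.40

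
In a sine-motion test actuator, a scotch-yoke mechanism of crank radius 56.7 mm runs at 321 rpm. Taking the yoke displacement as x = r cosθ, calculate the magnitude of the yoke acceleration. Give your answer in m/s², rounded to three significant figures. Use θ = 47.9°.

43.0

ω = 33.62 rad/s (from 321 rpm).
x = r cosθ ⇒ ẍ = −rω² cosθ (ω constant).
|a| = rω²|cosθ| = 0.0567·(33.62)²·|cos 47.9°| = 42.954 m/s².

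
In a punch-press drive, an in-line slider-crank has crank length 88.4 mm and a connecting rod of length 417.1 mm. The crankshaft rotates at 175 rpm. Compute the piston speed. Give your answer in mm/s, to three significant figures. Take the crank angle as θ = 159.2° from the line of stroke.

ω = 2π·175/60 = 18.33 rad/s
For an in-line slider-crank, x = r cosθ + √(L² − r² sin²θ), so v = −rω sinθ·[1 + r cosθ/√(L² − r² sin²θ)].
With r = 0.0884 m, L = 0.4171 m, θ = 159.2°: √(L² − r² sin²θ) = 0.41592 m.
v = −0.0884·18.33·0.35511·[1 + 0.0884·-0.93483/0.41592] = -0.46098 m/s.
|v| = 0.46098 m/s = 460.98 mm/s.

461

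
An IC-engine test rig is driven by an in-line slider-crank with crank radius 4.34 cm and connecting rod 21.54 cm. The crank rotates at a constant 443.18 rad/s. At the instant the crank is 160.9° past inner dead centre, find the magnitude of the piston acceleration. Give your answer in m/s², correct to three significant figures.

ω = 443.2 rad/s
x(θ) = r cosθ + √(L² − r² sin²θ); with ω constant, a = ω²·d²x/dθ².
d²x/dθ² = −r cosθ − r²(cos2θ)/√u − r⁴ sin²2θ/(4u^{3/2}),  u = L² − r² sin²θ = 0.0461955 m².
Substituting r = 0.0434 m, L = 0.2154 m, θ = 160.9°: d²x/dθ² = +0.03409 m.
a = ω²·d²x/dθ² = (443.2)²·(+0.03409) = +6695.5 m/s²;  |a| = 6695.5 m/s².

6700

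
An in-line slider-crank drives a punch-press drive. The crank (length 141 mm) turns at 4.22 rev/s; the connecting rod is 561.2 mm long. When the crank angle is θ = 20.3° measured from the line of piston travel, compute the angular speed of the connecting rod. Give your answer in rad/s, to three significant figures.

6.27

ω = 26.52 rad/s (converted from 4.22 rev/s).
The rod makes angle φ with the slider axis where L sinφ = r sinθ; differentiating, L cosφ·φ̇ = r ω cosθ.
L cosφ = √(L² − r² sin²θ) = 0.55906 m.
|ω_rod| = r ω |cosθ| / √(L² − r² sin²θ) = 0.141·26.52·0.93789/0.55906 = 6.2719 rad/s.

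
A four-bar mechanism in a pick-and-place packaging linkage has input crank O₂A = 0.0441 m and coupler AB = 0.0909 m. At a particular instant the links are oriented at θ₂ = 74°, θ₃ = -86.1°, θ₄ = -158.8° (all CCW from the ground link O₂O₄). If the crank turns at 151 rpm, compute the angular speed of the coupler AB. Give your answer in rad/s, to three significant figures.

ω₂ = 15.81 rad/s (from 151 rpm).
Differentiating the loop-closure r₂e^{iθ₂}+r₃e^{iθ₃}=r₁+r₄e^{iθ₄} gives r₂ω₂e^{iθ₂}+r₃ω₃e^{iθ₃}=r₄ω₄e^{iθ₄}.
Eliminating the other unknown: ω₃ = r₂ω₂ sin(θ₄−θ₂) / [r₃ sin(θ₃−θ₄)].
Numerator sine = +0.79653; denominator sine = +0.95476.
Result = 0.0441·15.81·(+0.79653) / (0.0909·(+0.95476)) = +6.4001 rad/s; magnitude 6.4001 rad/s.

6.40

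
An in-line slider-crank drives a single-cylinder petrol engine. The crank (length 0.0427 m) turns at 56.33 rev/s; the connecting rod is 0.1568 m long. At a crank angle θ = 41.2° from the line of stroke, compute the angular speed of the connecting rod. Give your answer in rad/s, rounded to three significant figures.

73.7

ω = 353.9 rad/s (converted from 56.33 rev/s).
The rod makes angle φ with the slider axis where L sinφ = r sinθ; differentiating, L cosφ·φ̇ = r ω cosθ.
L cosφ = √(L² − r² sin²θ) = 0.15426 m.
|ω_rod| = r ω |cosθ| / √(L² − r² sin²θ) = 0.0427·353.9·0.75241/0.15426 = 73.716 rad/s.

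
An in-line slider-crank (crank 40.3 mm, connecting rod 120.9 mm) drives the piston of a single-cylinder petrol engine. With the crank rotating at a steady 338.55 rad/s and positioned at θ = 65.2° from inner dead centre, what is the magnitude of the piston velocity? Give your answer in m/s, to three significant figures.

ω = 338.6 rad/s
For an in-line slider-crank, x = r cosθ + √(L² − r² sin²θ), so v = −rω sinθ·[1 + r cosθ/√(L² − r² sin²θ)].
With r = 0.0403 m, L = 0.1209 m, θ = 65.2°: √(L² − r² sin²θ) = 0.11523 m.
v = −0.0403·338.6·0.90778·[1 + 0.0403·0.41945/0.11523] = -14.202 m/s.
|v| = 14.202 m/s.

14.2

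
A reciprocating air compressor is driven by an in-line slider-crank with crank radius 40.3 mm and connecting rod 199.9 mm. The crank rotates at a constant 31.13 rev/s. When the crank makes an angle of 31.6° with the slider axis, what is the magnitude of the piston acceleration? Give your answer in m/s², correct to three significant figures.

1460

ω = 2π·31.1 = 195.6 rad/s
x(θ) = r cosθ + √(L² − r² sin²θ); with ω constant, a = ω²·d²x/dθ².
d²x/dθ² = −r cosθ − r²(cos2θ)/√u − r⁴ sin²2θ/(4u^{3/2}),  u = L² − r² sin²θ = 0.0395141 m².
Substituting r = 0.0403 m, L = 0.1999 m, θ = 31.6°: d²x/dθ² = -0.038075 m.
a = ω²·d²x/dθ² = (195.6)²·(-0.038075) = -1456.7 m/s²;  |a| = 1456.7 m/s².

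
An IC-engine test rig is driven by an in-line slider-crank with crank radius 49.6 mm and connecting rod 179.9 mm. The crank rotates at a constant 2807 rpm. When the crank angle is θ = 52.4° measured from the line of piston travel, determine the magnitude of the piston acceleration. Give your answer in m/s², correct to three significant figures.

2330

ω = 2π·2807/60 = 293.9 rad/s
x(θ) = r cosθ + √(L² − r² sin²θ); with ω constant, a = ω²·d²x/dθ².
d²x/dθ² = −r cosθ − r²(cos2θ)/√u − r⁴ sin²2θ/(4u^{3/2}),  u = L² − r² sin²θ = 0.0308197 m².
Substituting r = 0.0496 m, L = 0.1799 m, θ = 52.4°: d²x/dθ² = -0.026945 m.
a = ω²·d²x/dθ² = (293.9)²·(-0.026945) = -2328.2 m/s²;  |a| = 2328.2 m/s².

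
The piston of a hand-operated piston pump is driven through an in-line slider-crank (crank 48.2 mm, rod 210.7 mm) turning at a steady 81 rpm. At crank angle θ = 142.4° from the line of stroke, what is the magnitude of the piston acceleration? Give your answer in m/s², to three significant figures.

2.53

ω = 2π·81/60 = 8.482 rad/s
x(θ) = r cosθ + √(L² − r² sin²θ); with ω constant, a = ω²·d²x/dθ².
d²x/dθ² = −r cosθ − r²(cos2θ)/√u − r⁴ sin²2θ/(4u^{3/2}),  u = L² − r² sin²θ = 0.0435296 m².
Substituting r = 0.0482 m, L = 0.2107 m, θ = 142.4°: d²x/dθ² = +0.035205 m.
a = ω²·d²x/dθ² = (8.482)²·(+0.035205) = +2.533 m/s²;  |a| = 2.533 m/s².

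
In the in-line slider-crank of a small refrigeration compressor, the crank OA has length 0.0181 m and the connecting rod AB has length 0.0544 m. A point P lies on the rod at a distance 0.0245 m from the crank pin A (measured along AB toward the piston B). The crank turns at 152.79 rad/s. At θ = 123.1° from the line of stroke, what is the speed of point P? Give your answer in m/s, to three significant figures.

2.28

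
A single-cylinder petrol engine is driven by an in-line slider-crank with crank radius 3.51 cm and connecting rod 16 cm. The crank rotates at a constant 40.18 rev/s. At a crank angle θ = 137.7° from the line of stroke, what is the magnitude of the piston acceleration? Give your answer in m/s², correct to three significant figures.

ω = 2π·40.2 = 252.5 rad/s
x(θ) = r cosθ + √(L² − r² sin²θ); with ω constant, a = ω²·d²x/dθ².
d²x/dθ² = −r cosθ − r²(cos2θ)/√u − r⁴ sin²2θ/(4u^{3/2}),  u = L² − r² sin²θ = 0.025042 m².
Substituting r = 0.0351 m, L = 0.16 m, θ = 137.7°: d²x/dθ² = +0.025133 m.
a = ω²·d²x/dθ² = (252.5)²·(+0.025133) = +1601.9 m/s²;  |a| = 1601.9 m/s².

1600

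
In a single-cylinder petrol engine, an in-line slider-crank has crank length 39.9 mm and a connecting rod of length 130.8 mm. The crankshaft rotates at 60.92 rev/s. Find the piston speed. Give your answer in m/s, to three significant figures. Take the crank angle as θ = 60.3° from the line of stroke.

15.3

ω = 2π·60.9 = 382.8 rad/s
For an in-line slider-crank, x = r cosθ + √(L² − r² sin²θ), so v = −rω sinθ·[1 + r cosθ/√(L² − r² sin²θ)].
With r = 0.0399 m, L = 0.1308 m, θ = 60.3°: √(L² − r² sin²θ) = 0.12612 m.
v = −0.0399·382.8·0.86863·[1 + 0.0399·0.49546/0.12612] = -15.346 m/s.
|v| = 15.346 m/s.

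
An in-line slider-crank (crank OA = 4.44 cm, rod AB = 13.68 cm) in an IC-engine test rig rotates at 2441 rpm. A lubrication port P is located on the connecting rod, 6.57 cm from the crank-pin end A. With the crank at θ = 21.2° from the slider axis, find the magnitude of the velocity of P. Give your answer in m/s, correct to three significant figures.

7.24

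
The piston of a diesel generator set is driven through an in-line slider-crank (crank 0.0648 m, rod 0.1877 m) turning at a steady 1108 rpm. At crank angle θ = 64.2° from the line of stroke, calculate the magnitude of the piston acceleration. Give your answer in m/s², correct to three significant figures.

ω = 2π·1108/60 = 116 rad/s
x(θ) = r cosθ + √(L² − r² sin²θ); with ω constant, a = ω²·d²x/dθ².
d²x/dθ² = −r cosθ − r²(cos2θ)/√u − r⁴ sin²2θ/(4u^{3/2}),  u = L² − r² sin²θ = 0.0318277 m².
Substituting r = 0.0648 m, L = 0.1877 m, θ = 64.2°: d²x/dθ² = -0.01406 m.
a = ω²·d²x/dθ² = (116)²·(-0.01406) = -189.29 m/s²;  |a| = 189.29 m/s².

189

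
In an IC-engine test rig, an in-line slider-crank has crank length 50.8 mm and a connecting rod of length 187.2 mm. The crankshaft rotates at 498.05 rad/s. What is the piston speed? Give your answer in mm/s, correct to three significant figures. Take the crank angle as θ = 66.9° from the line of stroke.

25800

ω = 498.1 rad/s
For an in-line slider-crank, x = r cosθ + √(L² − r² sin²θ), so v = −rω sinθ·[1 + r cosθ/√(L² − r² sin²θ)].
With r = 0.0508 m, L = 0.1872 m, θ = 66.9°: √(L² − r² sin²θ) = 0.18127 m.
v = −0.0508·498.1·0.91982·[1 + 0.0508·0.39234/0.18127] = -25.831 m/s.
|v| = 25.831 m/s = 25831 mm/s.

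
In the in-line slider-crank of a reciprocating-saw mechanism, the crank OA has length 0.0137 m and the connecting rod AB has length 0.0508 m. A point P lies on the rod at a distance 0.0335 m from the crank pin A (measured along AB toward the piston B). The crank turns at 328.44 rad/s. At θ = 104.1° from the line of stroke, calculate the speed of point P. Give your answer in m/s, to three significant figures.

ω = 328.4 rad/s.  Crank-pin speed |V_A| = rω = 4.4996 m/s, perpendicular to OA.
Rod angle: sinφ = −(r/L) sinθ ⇒ φ = -15.163°; ω_rod = −rω cosθ/√(L²−r²sin²θ) = +22.357 rad/s.
V_P = V_A + ω_rod × AP, with AP = 0.0335 m along the rod.
Components: V_Px = −rω sinθ − a·ω_rod·sinφ = -4.1682 m/s;  V_Py = rω cosθ + a·ω_rod·cosφ = -0.3733 m/s.
|V_P| = √(V_Px² + V_Py²) = 4.1849 m/s.

4.18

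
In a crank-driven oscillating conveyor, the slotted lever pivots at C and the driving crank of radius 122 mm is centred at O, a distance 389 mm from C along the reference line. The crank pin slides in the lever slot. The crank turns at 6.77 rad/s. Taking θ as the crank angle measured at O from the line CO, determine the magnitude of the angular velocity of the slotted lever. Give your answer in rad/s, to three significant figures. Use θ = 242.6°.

0.384

ω = 6.77 rad/s
Crank pin A relative to C: A = (d + r cosθ, r sinθ); lever angle φ = atan2(r sinθ, d + r cosθ).
Differentiating tanφ: φ̇ = rω(d cosθ + r)/(d² + r² + 2dr cosθ).
d² + r² + 2dr cosθ = |CA|² = 0.122525 m²;  d cosθ + r = -0.057018 m.
|ω_lever| = |0.122·6.77·-0.057018| / 0.122525 = 0.38436 rad/s.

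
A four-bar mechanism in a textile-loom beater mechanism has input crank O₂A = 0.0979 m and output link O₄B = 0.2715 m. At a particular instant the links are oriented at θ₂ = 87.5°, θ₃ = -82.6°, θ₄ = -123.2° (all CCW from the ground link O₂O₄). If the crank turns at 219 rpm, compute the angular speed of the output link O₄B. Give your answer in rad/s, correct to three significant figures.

ω₂ = 22.93 rad/s (from 219 rpm).
Differentiating the loop-closure r₂e^{iθ₂}+r₃e^{iθ₃}=r₁+r₄e^{iθ₄} gives r₂ω₂e^{iθ₂}+r₃ω₃e^{iθ₃}=r₄ω₄e^{iθ₄}.
Eliminating the other unknown: ω₄ = r₂ω₂ sin(θ₂−θ₃) / [r₄ sin(θ₄−θ₃)].
Numerator sine = +0.17193; denominator sine = -0.65077.
Result = 0.0979·22.93·(+0.17193) / (0.2715·(-0.65077)) = -2.1848 rad/s; magnitude 2.1848 rad/s.

2.18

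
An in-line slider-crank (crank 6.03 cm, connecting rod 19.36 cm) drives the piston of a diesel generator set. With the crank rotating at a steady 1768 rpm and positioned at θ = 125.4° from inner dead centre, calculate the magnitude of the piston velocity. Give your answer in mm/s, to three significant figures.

7400

ω = 2π·1768/60 = 185.1 rad/s
For an in-line slider-crank, x = r cosθ + √(L² − r² sin²θ), so v = −rω sinθ·[1 + r cosθ/√(L² − r² sin²θ)].
With r = 0.0603 m, L = 0.1936 m, θ = 125.4°: √(L² − r² sin²θ) = 0.18726 m.
v = −0.0603·185.1·0.81513·[1 + 0.0603·-0.57928/0.18726] = -7.4027 m/s.
|v| = 7.4027 m/s = 7402.7 mm/s.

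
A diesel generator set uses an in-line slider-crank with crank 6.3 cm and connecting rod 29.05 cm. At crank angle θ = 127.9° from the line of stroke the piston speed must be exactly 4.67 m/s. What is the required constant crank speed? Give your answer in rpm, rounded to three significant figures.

1040

For an in-line slider-crank, |v_piston| = rω|sinθ|·[1 + r cosθ/√(L² − r² sin²θ)].
With r = 0.063 m, L = 0.2905 m, θ = 127.9°: the bracketed kinematic factor |dx/dθ| = 0.042991 m.
ω = v/|dx/dθ| = 4.67/0.042991 = 108.63 rad/s.
N = 60ω/(2π) = 1037.3 rpm.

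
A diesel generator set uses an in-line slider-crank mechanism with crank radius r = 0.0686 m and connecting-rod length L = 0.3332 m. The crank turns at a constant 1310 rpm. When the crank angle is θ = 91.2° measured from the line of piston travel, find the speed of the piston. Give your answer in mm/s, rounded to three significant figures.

ω = 2π·1310/60 = 137.2 rad/s
For an in-line slider-crank, x = r cosθ + √(L² − r² sin²θ), so v = −rω sinθ·[1 + r cosθ/√(L² − r² sin²θ)].
With r = 0.0686 m, L = 0.3332 m, θ = 91.2°: √(L² − r² sin²θ) = 0.32606 m.
v = −0.0686·137.2·0.99978·[1 + 0.0686·-0.02094/0.32606] = -9.3672 m/s.
|v| = 9.3672 m/s = 9367.2 mm/s.

9370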